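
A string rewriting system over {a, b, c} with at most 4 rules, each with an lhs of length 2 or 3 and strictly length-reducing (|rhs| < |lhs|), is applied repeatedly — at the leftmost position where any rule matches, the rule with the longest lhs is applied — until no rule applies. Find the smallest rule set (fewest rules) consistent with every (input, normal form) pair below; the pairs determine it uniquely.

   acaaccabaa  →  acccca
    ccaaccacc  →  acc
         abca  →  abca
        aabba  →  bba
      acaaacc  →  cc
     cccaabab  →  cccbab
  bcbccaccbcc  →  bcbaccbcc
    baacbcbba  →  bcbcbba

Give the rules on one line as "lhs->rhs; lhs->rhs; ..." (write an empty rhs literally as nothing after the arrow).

aa->; aba->c; cac->ac

  | acaaccabaa => acccabaa => acccca
  | ccaaccacc => ccccacc => cccacc => ccacc => cacc => acc
  | abca
  | aabba => bba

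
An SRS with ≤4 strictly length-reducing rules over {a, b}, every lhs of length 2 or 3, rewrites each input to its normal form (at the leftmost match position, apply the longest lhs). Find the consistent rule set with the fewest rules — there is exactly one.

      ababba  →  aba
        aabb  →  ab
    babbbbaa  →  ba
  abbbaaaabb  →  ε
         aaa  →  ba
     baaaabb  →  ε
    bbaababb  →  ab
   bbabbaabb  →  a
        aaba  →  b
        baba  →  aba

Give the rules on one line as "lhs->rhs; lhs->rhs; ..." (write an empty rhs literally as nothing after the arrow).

aa->b; abb->; bab->ab; bb->a

  | ababba => aabba => bbba => aba
  | aabb => bbb => ab
  | babbbbaa => abbbbaa => bbaa => aaa => ba
  | abbbaaaabb => baaaabb => bbaabb => aaabb => babb => abb => ε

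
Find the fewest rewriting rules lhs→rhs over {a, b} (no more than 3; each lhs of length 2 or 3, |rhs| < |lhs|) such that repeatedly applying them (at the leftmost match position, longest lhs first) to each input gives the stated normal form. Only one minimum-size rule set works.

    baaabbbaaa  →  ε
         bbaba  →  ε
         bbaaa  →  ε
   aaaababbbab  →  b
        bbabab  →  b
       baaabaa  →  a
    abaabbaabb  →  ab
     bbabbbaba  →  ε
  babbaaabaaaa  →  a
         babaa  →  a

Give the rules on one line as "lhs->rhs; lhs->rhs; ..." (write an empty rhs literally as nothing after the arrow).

  | baaabbbaaa => aabbbaaa => bbbaaa => bbaaa => baaa => aa => ε
  | bbaba => baba => ba => ε
  | bbaaa => baaa => aa => ε
  | aaaababbbab => aababbbab => babbbab => bbbab => bbab => bab => b

aa->; ba->; bb->b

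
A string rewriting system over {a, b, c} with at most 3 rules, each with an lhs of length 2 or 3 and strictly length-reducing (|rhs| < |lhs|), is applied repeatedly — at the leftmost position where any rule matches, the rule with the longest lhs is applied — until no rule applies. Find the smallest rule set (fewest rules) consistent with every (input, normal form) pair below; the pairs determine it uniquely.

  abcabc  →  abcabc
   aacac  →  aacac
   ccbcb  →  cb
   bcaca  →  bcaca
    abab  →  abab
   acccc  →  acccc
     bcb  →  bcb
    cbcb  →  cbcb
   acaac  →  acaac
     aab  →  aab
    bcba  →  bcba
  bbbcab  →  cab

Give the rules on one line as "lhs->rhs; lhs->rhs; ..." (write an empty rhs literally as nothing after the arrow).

  | abcabc
  | aacac
  | ccbcb => cb
  | bcaca

bbb->; ccb->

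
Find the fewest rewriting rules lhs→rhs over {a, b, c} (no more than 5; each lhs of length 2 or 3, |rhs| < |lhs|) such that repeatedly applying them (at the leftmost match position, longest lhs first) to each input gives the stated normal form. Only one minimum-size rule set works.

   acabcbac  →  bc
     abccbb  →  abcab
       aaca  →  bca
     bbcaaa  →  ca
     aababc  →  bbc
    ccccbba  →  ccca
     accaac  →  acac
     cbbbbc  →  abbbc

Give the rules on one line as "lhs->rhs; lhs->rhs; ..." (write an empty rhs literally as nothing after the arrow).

aa->b; ba->; bcb->ca; cb->a

  | acabcbac => acacaac => acacbc => acaac => acbc => aac => bc
  | abccbb => abcab
  | aaca => bca
  | bbcaaa => bbcba => bcaa => bcb => ca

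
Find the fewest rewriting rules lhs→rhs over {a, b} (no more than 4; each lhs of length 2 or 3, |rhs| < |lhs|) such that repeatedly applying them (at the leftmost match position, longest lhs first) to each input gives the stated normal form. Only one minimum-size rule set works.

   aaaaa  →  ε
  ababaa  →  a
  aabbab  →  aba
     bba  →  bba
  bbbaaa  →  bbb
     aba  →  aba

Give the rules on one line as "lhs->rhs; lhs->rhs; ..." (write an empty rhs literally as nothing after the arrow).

aa->; aaa->; aab->ab; bab->a

  | aaaaa => aa => ε
  | ababaa => aaaa => a
  | aabbab => abbab => aba
  | bba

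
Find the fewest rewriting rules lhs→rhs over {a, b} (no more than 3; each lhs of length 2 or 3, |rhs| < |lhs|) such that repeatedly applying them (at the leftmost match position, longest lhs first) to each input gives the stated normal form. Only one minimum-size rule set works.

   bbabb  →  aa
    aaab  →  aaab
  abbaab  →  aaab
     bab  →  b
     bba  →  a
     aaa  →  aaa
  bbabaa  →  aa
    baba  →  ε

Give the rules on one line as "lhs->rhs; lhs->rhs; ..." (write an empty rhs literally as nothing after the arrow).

  | bbabb => abb => aa
  | aaab
  | abbaab => aaab
  | bab => b

ba->; bb->a; bba->a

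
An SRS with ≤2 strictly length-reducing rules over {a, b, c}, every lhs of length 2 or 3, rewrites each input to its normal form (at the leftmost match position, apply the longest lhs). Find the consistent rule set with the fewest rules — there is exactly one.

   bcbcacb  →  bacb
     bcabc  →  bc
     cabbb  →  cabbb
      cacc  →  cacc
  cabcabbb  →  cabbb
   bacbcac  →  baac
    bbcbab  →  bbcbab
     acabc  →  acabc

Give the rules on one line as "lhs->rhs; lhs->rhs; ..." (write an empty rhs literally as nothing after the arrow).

  | bcbcacb => bacb
  | bcabc => bc
  | cabbb
  | cacc

bca->; cbc->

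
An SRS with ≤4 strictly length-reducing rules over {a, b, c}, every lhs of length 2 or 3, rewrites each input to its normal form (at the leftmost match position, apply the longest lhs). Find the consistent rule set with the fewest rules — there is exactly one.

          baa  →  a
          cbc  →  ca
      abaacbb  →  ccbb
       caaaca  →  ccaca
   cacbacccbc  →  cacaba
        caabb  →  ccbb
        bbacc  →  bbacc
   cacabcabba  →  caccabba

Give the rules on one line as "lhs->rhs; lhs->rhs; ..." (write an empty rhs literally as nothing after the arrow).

aa->c; bc->a; ccc->ab

  | baa => bc => a
  | cbc => ca
  | abaacbb => abccbb => aacbb => ccbb
  | caaaca => ccaca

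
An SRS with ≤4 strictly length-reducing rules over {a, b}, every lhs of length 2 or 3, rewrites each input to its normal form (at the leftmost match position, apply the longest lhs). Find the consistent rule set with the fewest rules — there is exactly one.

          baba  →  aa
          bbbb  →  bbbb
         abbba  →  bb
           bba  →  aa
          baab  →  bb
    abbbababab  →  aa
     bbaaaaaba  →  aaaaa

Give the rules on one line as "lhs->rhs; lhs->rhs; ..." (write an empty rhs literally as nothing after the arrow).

ab->a; aba->bb; ba->b; bba->aa

  | baba => bba => aa
  | bbbb
  | abbba => abba => aba => bb
  | bba => aa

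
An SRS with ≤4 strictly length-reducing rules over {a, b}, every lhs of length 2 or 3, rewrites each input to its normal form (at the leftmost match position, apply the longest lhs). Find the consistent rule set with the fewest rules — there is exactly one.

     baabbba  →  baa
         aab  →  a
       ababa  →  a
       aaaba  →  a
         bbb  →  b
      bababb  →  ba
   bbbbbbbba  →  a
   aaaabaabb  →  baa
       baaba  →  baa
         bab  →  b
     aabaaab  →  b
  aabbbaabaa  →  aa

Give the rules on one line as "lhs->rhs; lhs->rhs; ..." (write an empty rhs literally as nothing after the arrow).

  | baabbba => baaba => baa
  | aab => a
  | ababa => aba => a
  | aaaba => bba => a

aaa->b; ab->; abb->a; bb->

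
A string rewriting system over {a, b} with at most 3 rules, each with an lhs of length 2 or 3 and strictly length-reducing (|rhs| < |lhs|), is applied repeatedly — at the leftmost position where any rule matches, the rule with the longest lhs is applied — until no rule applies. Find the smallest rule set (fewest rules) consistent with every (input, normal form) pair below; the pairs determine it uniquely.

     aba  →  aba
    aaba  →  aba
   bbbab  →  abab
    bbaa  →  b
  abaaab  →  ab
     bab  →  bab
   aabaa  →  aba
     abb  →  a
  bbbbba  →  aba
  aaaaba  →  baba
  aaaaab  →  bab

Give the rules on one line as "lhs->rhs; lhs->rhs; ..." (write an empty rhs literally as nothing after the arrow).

  | aba
  | aaba => aba
  | bbbab => abab
  | bbaa => aaa => b

aa->a; aaa->b; bb->a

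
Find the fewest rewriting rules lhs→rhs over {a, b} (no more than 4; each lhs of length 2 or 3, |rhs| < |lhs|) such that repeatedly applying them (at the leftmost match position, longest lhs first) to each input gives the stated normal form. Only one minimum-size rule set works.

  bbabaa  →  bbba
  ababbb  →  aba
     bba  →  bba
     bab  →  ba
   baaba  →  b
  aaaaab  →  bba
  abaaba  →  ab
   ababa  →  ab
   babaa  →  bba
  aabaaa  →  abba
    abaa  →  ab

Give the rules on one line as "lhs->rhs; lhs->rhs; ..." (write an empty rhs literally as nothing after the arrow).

aa->; aaa->ba; aab->ab; bab->ba

  | bbabaa => bbaaa => bbba
  | ababbb => ababb => abab => aba
  | bba
  | bab => ba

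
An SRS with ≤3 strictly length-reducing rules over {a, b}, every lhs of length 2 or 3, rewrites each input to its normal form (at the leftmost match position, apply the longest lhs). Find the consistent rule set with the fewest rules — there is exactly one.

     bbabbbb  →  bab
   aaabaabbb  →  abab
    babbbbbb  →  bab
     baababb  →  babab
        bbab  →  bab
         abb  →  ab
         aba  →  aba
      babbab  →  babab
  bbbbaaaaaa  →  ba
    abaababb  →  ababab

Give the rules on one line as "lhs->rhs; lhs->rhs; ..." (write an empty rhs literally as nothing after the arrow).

  | bbabbbb => babbbb => babbb => babb => bab
  | aaabaabbb => aabaabbb => abaabbb => ababbb => ababb => abab
  | babbbbbb => babbbbb => babbbb => babbb => babb => bab
  | baababb => bababb => babab

aa->a; bb->b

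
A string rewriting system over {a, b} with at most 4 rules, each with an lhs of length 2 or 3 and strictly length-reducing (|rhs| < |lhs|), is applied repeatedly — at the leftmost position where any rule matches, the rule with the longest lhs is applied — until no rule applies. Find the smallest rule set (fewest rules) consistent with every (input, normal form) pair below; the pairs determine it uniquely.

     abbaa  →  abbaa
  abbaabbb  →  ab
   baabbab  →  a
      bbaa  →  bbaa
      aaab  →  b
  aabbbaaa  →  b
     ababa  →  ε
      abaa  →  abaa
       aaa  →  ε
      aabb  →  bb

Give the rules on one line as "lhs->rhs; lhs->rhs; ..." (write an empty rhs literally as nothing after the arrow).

aaa->; aab->b; bab->a; bbb->b

  | abbaa
  | abbaabbb => abbbbb => abbb => ab
  | baabbab => bbbab => bab => a
  | bbaa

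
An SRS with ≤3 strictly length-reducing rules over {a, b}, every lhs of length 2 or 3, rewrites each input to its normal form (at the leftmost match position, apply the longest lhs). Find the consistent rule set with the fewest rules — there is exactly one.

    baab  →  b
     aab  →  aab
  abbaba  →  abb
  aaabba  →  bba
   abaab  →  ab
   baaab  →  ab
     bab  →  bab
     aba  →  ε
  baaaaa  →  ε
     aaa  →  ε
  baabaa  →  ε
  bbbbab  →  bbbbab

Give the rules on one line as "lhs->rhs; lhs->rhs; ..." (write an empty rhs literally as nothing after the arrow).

aaa->; aba->; baa->

  | baab => b
  | aab
  | abbaba => abb
  | aaabba => bba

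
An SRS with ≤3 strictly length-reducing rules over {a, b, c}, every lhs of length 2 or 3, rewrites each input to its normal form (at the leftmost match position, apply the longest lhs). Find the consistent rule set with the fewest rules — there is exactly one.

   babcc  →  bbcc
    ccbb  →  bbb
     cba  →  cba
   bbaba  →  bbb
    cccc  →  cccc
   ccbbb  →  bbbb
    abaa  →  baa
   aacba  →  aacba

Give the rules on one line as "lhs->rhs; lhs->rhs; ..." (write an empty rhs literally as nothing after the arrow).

  | babcc => bbcc
  | ccbb => bbb
  | cba
  | bbaba => bbba => bbb

ab->b; bba->bb; ccb->bb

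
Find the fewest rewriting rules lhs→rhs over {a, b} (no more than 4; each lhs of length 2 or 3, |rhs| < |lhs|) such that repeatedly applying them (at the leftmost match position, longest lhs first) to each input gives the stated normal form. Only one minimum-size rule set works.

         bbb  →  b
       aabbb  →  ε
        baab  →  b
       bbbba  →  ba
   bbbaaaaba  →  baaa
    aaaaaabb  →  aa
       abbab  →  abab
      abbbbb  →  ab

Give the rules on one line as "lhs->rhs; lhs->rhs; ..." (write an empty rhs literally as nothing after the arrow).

aab->; bb->; bba->ba

  | bbb => b
  | aabbb => bb => ε
  | baab => b
  | bbbba => bba => ba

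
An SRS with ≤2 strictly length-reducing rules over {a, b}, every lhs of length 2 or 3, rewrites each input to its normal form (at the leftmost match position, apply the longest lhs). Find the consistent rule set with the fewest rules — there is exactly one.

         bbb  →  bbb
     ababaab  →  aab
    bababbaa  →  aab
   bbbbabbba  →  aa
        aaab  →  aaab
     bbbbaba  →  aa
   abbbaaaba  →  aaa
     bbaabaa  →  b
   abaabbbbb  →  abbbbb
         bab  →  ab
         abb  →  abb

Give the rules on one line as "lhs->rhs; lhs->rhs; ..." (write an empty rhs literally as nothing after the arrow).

  | bbb
  | ababaab => aabaab => aab
  | bababbaa => ababbaa => aabbaa => aab
  | bbbbabbba => bbbabbba => bbabbba => babbba => abbba => abba => aba => aa

ba->a; baa->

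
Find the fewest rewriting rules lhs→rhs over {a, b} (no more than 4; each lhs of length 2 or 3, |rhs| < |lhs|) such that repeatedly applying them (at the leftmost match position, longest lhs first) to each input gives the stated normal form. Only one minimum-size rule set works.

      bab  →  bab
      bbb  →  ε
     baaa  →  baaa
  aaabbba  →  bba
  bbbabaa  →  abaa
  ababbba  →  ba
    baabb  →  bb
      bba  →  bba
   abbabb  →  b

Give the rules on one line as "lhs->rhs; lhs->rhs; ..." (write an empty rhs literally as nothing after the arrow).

  | bab
  | bbb => ε
  | baaa
  | aaabbba => abba => bba

aab->; abb->bb; bbb->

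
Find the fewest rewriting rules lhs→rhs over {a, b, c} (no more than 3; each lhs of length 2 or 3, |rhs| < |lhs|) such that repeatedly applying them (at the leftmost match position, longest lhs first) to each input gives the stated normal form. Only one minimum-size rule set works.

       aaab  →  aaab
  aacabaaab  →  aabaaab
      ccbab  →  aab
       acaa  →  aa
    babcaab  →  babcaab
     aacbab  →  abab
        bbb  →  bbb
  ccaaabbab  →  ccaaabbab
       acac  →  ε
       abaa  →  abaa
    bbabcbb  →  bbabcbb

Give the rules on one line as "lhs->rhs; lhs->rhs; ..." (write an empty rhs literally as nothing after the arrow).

ac->; ccb->a

  | aaab
  | aacabaaab => aabaaab
  | ccbab => aab
  | acaa => aa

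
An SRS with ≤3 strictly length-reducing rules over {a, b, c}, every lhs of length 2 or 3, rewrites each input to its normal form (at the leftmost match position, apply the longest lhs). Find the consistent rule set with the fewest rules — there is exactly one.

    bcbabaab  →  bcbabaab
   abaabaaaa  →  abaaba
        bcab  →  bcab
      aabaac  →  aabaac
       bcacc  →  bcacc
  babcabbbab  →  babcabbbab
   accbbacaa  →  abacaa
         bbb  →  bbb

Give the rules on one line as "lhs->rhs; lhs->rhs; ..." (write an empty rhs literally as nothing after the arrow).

  | bcbabaab
  | abaabaaaa => abaaba
  | bcab
  | aabaac

aaa->; ccb->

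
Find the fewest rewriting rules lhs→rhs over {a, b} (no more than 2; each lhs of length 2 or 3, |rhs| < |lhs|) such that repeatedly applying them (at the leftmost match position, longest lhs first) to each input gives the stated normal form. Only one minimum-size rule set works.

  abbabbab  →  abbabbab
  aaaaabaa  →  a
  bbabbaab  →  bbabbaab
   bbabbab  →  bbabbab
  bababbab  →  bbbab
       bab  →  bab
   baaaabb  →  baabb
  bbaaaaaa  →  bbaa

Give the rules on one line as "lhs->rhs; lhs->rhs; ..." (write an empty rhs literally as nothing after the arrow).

aaa->a; aba->

  | abbabbab
  | aaaaabaa => aaabaa => abaa => a
  | bbabbaab
  | bbabbab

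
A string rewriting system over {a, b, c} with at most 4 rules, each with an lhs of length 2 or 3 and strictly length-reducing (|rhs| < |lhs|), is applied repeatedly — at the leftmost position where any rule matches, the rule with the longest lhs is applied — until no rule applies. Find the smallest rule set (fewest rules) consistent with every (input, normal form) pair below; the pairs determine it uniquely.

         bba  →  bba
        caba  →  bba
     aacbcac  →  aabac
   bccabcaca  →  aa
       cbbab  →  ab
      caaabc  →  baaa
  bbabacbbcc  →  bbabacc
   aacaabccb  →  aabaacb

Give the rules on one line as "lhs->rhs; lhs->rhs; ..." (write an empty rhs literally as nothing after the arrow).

abb->; bc->a; ca->b; cbb->

  | bba
  | caba => bba
  | aacbcac => aacaac => aabac
  | bccabcaca => acabcaca => abbcaca => caca => bca => aa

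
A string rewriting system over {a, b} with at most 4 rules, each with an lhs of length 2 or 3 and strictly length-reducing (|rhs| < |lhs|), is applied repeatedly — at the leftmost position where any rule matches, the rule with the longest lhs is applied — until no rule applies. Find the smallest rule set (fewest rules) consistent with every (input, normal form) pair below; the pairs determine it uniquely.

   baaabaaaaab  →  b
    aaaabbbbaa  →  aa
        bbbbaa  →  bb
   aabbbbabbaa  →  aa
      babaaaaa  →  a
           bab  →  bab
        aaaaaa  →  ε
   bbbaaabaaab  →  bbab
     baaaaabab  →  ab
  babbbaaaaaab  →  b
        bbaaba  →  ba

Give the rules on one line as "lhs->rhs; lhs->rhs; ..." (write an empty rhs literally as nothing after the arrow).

  | baaabaaaaab => bbabaaaaab => bbaaaaab => bbbaaab => aaab => b
  | aaaabbbbaa => abbbbaa => abaa => aa
  | bbbbaa => baa => bb
  | aabbbbabbaa => aababbaa => aabbaa => aabbb => aa

aaa->; aba->a; baa->bb; bbb->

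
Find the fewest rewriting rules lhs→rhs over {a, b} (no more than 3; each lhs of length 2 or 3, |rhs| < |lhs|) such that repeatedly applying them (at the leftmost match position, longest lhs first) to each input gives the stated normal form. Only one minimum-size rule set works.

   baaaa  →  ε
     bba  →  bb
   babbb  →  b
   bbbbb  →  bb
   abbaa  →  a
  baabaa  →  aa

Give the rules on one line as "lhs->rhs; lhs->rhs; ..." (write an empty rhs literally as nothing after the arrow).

  | baaaa => bbaa => bbb => ε
  | bba => bb
  | babbb => bbbb => b
  | bbbbb => bb

ba->b; baa->bb; bbb->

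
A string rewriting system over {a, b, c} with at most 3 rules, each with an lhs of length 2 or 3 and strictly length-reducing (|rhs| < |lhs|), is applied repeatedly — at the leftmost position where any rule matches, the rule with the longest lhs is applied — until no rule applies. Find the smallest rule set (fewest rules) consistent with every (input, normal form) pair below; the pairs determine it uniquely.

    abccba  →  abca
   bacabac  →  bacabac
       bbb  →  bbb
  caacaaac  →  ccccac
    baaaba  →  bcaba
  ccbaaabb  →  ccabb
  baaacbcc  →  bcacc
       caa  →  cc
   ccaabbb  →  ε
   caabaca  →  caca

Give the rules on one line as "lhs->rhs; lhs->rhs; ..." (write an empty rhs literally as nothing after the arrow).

aa->c; cb->

  | abccba => abca
  | bacabac
  | bbb
  | caacaaac => cccaaac => ccccac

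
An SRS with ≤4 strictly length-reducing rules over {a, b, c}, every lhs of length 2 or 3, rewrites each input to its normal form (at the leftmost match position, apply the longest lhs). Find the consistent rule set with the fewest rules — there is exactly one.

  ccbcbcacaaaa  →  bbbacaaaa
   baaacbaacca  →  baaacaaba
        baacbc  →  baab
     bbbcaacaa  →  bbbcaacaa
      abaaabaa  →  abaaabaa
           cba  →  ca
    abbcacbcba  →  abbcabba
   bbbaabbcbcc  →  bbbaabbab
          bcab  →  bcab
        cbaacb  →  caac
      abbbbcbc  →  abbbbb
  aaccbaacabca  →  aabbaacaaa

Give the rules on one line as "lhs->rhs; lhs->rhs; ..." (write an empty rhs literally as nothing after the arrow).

abc->aa; cb->c; cc->b; ccc->ab

  | ccbcbcacaaaa => bbcbcacaaaa => bbccacaaaa => bbbacaaaa
  | baaacbaacca => baaacaacca => baaacaaba
  | baacbc => baacc => baab
  | bbbcaacaa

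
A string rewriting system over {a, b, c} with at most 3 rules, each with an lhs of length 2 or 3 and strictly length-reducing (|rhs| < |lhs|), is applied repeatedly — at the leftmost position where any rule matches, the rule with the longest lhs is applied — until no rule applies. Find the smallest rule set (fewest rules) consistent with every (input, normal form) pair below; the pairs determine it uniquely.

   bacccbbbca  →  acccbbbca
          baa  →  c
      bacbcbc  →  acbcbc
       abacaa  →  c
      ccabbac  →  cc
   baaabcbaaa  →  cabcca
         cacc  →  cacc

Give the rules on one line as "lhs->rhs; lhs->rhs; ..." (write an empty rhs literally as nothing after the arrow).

  | bacccbbbca => acccbbbca
  | baa => aa => c
  | bacbcbc => acbcbc
  | abacaa => aacaa => aa => c

aa->c; aac->; ba->a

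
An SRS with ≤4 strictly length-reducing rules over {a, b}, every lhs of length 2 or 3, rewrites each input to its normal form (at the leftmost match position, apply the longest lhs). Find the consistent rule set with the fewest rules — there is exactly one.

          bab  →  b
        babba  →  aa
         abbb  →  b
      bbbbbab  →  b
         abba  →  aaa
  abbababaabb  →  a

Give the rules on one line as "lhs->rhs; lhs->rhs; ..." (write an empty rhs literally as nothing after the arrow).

aab->b; ba->; bb->a

  | bab => b
  | babba => bba => aa
  | abbb => aab => b
  | bbbbbab => abbbab => aabab => bab => b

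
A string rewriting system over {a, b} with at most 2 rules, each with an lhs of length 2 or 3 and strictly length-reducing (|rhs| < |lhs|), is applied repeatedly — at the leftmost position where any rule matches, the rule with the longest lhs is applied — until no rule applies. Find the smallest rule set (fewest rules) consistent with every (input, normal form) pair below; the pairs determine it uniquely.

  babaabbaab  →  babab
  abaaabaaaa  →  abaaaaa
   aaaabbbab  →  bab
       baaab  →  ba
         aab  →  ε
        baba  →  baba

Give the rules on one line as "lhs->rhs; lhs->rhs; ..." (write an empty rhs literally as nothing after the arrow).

aab->; bba->b

  | babaabbaab => babbaab => babab
  | abaaabaaaa => abaaaaa
  | aaaabbbab => aabbab => bab
  | baaab => ba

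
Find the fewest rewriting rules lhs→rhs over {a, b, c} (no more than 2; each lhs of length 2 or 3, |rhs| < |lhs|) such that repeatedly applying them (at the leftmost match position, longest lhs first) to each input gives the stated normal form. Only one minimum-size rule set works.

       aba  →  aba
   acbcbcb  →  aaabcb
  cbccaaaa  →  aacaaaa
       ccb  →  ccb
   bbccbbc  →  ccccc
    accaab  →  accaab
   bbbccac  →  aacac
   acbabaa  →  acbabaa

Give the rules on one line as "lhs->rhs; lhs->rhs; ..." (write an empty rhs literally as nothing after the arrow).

  | aba
  | acbcbcb => aaabcb
  | cbccaaaa => aacaaaa
  | ccb

bb->c; cbc->aa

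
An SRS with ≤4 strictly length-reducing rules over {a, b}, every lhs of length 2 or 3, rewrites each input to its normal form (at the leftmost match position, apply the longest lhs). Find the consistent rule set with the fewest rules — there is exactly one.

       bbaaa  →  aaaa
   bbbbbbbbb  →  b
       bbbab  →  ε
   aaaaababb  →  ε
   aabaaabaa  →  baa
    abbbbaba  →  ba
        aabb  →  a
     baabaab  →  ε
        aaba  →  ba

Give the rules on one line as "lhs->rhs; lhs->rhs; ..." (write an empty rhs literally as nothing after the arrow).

aab->b; ab->; abb->; bb->a

  | bbaaa => aaaa
  | bbbbbbbbb => abbbbbbb => bbbbb => abbb => b
  | bbbab => abab => ab => ε
  | aaaaababb => aaababb => ababb => abb => ε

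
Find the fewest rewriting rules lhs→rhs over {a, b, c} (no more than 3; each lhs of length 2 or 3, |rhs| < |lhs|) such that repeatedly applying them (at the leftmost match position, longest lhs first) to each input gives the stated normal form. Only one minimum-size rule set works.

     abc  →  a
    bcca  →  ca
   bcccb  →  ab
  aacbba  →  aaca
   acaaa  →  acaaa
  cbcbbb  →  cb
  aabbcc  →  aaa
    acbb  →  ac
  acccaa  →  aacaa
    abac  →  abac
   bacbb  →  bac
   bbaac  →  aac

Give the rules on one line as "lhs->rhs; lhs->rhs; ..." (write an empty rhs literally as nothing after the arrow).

bb->; bc->; cc->a

  | abc => a
  | bcca => ca
  | bcccb => ccb => ab
  | aacbba => aaca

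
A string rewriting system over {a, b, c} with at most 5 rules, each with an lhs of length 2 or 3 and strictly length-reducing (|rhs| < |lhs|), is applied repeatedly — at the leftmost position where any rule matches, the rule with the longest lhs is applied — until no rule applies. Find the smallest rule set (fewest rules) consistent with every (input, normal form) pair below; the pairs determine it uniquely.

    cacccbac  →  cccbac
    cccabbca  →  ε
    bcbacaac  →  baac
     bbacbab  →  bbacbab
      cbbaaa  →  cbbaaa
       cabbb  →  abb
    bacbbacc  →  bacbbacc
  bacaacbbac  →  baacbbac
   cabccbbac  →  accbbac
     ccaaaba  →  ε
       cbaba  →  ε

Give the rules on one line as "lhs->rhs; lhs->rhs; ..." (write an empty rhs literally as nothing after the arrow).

aba->ca; bc->; ca->; cab->a

  | cacccbac => cccbac
  | cccabbca => ccabca => caca => ca => ε
  | bcbacaac => bacaac => baac
  | bbacbab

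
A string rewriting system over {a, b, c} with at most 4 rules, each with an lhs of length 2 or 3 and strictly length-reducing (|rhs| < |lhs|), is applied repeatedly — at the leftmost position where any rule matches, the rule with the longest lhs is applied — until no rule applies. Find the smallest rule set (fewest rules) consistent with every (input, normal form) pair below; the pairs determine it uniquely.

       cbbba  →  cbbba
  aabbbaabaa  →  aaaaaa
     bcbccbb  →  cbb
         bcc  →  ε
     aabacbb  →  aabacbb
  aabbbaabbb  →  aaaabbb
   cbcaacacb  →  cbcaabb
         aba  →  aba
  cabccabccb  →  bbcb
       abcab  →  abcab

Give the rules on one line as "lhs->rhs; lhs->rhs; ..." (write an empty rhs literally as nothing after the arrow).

  | cbbba
  | aabbbaabaa => aabbaabaa => aabaabaa => aaaabaa => aaaaaa
  | bcbccbb => bcccbb => cccbb => cbb
  | bcc => cc => ε

baa->aa; bcc->cc; cac->b; cc->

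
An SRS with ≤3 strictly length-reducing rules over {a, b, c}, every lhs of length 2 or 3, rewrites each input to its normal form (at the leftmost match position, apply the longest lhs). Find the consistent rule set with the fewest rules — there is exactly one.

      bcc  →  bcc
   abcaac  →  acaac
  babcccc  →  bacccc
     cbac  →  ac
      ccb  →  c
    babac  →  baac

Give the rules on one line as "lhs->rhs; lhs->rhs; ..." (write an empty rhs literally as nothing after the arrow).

  | bcc
  | abcaac => acaac
  | babcccc => bacccc
  | cbac => ac

ab->a; cb->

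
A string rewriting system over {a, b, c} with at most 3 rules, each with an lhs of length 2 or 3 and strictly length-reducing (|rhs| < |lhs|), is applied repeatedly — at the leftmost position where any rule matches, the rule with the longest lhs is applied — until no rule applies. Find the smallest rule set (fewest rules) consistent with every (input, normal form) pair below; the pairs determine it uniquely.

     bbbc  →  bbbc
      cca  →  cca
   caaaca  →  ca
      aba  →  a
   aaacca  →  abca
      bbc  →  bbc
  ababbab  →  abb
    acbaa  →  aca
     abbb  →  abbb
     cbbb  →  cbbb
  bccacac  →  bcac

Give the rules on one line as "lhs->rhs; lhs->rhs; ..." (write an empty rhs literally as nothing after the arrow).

  | bbbc
  | cca
  | caaaca => caba => ca
  | aba => a

aac->b; ba->; bcc->bb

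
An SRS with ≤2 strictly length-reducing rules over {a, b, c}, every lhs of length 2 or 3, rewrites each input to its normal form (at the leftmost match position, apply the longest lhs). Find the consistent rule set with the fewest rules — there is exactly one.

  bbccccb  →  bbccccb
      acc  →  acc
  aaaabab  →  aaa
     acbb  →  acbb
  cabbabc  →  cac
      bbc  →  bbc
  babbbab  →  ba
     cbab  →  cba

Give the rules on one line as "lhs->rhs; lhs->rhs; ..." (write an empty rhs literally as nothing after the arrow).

aab->a; ab->a

  | bbccccb
  | acc
  | aaaabab => aaaab => aaa
  | acbb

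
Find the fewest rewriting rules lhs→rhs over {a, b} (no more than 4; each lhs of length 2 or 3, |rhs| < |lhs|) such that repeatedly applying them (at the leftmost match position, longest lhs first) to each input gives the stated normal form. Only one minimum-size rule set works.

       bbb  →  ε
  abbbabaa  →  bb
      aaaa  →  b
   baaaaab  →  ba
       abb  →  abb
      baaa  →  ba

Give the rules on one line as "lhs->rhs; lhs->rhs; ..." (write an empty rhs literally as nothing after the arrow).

aa->b; baa->b; bab->ba; bbb->

  | bbb => ε
  | abbbabaa => aabaa => bbaa => bb
  | aaaa => baa => b
  | baaaaab => baaab => bab => ba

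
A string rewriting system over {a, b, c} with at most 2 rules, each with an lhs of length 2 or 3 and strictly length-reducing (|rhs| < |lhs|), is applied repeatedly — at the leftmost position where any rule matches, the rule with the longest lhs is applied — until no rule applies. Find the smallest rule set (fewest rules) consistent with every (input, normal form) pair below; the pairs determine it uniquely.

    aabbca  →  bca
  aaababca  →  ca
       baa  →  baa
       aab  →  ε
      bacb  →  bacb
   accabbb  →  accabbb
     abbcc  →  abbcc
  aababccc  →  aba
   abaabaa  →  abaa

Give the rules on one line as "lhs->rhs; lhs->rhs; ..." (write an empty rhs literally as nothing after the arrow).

aab->; ccc->a

  | aabbca => bca
  | aaababca => aabca => ca
  | baa
  | aab => ε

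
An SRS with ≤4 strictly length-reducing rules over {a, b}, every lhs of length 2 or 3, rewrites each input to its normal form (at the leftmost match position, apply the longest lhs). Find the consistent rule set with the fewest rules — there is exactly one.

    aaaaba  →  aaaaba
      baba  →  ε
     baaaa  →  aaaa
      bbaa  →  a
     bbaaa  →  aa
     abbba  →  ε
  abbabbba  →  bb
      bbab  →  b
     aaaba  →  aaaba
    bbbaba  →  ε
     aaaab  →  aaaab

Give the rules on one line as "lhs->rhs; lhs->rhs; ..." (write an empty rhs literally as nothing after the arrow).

abb->b; baa->aa; bab->bb; bba->

  | aaaaba
  | baba => bba => ε
  | baaaa => aaaa
  | bbaa => a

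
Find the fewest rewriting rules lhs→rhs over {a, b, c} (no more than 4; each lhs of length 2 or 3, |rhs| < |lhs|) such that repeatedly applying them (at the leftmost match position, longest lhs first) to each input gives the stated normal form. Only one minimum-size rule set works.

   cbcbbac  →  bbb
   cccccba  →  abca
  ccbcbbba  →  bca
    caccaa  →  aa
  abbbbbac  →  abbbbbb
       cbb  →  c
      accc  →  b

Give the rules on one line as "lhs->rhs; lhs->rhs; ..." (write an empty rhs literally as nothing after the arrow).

ac->b; cb->c; cc->; ccc->aa

  | cbcbbac => ccbbac => bbac => bbb
  | cccccba => aaccba => abcba => abca
  | ccbcbbba => bcbbba => bcbba => bcba => bca
  | caccaa => cbcaa => ccaa => aa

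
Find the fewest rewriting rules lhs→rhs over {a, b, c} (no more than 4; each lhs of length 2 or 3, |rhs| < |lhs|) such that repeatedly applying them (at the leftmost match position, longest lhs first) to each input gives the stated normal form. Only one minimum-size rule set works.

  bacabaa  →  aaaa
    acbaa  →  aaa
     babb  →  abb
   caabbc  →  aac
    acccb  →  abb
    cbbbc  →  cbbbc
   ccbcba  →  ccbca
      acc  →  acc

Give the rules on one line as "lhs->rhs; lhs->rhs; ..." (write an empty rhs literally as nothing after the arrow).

aab->aa; ba->a; caa->aa; ccc->b

  | bacabaa => acabaa => acaaa => aaaa
  | acbaa => acaa => aaa
  | babb => abb
  | caabbc => aabbc => aabc => aac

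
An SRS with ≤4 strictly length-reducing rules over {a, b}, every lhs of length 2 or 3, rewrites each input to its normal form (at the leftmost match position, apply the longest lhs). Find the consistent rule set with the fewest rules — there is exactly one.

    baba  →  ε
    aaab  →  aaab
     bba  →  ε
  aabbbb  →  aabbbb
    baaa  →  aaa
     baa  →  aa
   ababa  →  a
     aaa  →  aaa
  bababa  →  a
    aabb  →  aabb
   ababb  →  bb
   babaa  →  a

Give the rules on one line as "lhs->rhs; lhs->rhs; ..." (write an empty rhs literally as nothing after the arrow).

  | baba => aba => ε
  | aaab
  | bba => ε
  | aabbbb

aba->; ba->a; bba->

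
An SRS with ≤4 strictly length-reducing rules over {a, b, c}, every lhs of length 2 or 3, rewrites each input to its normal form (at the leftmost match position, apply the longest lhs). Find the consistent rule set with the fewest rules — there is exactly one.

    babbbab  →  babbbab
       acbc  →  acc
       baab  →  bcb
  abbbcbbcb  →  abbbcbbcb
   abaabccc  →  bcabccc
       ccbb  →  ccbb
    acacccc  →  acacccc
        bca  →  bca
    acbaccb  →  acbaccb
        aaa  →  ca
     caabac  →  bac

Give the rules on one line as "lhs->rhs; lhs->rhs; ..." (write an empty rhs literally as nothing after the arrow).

aa->c; aba->bc; caa->; cbc->cc

  | babbbab
  | acbc => acc
  | baab => bcb
  | abbbcbbcb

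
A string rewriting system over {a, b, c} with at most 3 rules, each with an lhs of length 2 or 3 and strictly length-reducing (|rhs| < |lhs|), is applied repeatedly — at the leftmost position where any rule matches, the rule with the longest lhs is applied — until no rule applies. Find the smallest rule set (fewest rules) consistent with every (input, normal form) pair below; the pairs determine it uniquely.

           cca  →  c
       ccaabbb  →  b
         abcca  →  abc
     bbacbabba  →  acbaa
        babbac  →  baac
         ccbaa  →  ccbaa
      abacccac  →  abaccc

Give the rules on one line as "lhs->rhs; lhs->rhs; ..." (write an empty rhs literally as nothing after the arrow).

bb->; ca->

  | cca => c
  | ccaabbb => cabbb => bbb => b
  | abcca => abc
  | bbacbabba => acbabba => acbaa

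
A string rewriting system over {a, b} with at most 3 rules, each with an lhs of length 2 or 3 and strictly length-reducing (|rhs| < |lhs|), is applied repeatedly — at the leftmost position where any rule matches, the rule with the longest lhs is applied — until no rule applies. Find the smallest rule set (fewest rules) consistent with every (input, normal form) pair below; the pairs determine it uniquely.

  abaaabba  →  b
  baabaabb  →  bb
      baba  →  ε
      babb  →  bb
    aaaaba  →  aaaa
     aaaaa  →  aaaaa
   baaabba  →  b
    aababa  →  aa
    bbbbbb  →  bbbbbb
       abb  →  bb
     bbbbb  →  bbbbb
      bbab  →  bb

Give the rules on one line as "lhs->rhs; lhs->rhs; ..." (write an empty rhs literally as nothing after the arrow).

abb->bb; ba->

  | abaaabba => aaabba => aabba => abba => bba => b
  | baabaabb => abaabb => aabb => abb => bb
  | baba => ba => ε
  | babb => bb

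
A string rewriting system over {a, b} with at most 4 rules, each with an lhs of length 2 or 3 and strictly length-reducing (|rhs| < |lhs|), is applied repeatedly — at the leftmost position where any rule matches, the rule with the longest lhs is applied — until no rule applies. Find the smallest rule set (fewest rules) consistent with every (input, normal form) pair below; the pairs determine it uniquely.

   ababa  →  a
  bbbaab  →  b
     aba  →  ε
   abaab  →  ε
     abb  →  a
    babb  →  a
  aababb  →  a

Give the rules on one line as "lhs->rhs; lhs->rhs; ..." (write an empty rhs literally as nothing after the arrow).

  | ababa => aaba => ba => a
  | bbbaab => baab => aab => b
  | aba => aa => ε
  | abaab => aaab => bb => ε

aa->; aaa->b; ba->a; bb->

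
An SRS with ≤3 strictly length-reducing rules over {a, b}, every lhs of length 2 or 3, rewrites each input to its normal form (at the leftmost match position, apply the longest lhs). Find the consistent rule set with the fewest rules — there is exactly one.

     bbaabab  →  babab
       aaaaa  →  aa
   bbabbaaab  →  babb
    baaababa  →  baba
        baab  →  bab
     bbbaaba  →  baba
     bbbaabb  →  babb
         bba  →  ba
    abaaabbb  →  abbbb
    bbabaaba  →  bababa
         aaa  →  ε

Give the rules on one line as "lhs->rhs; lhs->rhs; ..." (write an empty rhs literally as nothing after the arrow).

  | bbaabab => baabab => babab
  | aaaaa => aa
  | bbabbaaab => babbaaab => babaaab => babb
  | baaababa => bbaba => baba

aaa->; aab->ab; bba->ba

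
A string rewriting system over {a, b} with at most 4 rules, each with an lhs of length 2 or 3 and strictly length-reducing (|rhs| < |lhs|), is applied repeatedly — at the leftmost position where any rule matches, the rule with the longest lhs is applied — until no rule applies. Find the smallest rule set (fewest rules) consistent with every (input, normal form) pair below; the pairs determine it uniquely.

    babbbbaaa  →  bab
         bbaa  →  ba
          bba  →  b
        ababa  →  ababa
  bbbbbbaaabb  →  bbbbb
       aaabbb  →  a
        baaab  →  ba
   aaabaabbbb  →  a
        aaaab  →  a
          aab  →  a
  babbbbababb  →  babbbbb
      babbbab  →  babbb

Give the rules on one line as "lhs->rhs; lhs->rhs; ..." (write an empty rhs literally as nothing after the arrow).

aa->a; aab->aa; bba->b

  | babbbbaaa => babbbaa => babba => bab
  | bbaa => ba
  | bba => b
  | ababa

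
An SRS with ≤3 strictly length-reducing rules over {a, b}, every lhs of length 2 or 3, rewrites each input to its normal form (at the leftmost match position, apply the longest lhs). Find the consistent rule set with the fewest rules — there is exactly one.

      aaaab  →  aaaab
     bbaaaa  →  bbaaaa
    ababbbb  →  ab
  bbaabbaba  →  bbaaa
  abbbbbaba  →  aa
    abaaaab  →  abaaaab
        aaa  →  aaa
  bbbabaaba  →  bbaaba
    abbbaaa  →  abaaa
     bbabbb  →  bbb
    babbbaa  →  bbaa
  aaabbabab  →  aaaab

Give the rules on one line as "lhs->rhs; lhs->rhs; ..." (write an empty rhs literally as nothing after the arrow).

  | aaaab
  | bbaaaa
  | ababbbb => abbb => abb => ab
  | bbaabbaba => bbaababa => bbaaa

abb->ab; bab->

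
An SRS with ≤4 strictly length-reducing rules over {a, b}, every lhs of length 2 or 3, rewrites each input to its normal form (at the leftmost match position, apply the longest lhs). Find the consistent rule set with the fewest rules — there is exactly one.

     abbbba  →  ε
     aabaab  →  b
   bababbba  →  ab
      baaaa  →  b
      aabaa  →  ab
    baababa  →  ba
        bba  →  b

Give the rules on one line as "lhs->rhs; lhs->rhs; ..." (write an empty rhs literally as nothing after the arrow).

aa->b; aaa->ab; aba->; bb->a

  | abbbba => aabba => bbba => aba => ε
  | aabaab => bbaab => aaab => abb => aa => b
  | bababbba => bbbba => abba => aaa => ab
  | baaaa => baba => b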